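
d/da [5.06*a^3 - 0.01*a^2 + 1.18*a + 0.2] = 15.18*a^2 - 0.02*a + 1.18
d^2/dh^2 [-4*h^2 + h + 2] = -8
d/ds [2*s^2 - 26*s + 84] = 4*s - 26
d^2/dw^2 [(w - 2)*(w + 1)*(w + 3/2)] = 6*w + 1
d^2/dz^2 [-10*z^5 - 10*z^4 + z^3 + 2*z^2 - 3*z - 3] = -200*z^3 - 120*z^2 + 6*z + 4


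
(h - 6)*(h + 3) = h^2 - 3*h - 18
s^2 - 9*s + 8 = (s - 8)*(s - 1)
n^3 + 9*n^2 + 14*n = n*(n + 2)*(n + 7)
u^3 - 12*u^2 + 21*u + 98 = (u - 7)^2*(u + 2)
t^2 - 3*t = t*(t - 3)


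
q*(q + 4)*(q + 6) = q^3 + 10*q^2 + 24*q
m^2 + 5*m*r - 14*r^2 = (m - 2*r)*(m + 7*r)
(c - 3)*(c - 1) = c^2 - 4*c + 3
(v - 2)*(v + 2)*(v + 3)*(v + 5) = v^4 + 8*v^3 + 11*v^2 - 32*v - 60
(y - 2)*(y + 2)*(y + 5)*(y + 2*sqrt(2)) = y^4 + 2*sqrt(2)*y^3 + 5*y^3 - 4*y^2 + 10*sqrt(2)*y^2 - 20*y - 8*sqrt(2)*y - 40*sqrt(2)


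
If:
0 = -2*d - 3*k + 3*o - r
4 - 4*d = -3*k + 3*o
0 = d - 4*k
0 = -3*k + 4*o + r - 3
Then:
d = 4/7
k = 1/7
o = 5/7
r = 4/7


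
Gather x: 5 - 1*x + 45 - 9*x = 50 - 10*x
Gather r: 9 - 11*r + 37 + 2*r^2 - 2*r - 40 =2*r^2 - 13*r + 6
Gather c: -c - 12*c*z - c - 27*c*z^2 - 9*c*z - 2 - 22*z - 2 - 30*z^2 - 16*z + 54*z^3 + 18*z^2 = c*(-27*z^2 - 21*z - 2) + 54*z^3 - 12*z^2 - 38*z - 4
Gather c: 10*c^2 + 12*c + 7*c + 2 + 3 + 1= 10*c^2 + 19*c + 6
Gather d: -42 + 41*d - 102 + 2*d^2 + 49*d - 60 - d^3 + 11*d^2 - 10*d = -d^3 + 13*d^2 + 80*d - 204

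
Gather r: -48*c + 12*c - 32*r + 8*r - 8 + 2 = -36*c - 24*r - 6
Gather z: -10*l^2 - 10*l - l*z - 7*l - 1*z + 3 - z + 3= -10*l^2 - 17*l + z*(-l - 2) + 6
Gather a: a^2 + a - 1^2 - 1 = a^2 + a - 2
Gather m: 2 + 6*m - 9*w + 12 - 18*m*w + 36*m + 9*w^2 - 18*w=m*(42 - 18*w) + 9*w^2 - 27*w + 14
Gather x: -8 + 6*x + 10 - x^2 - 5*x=-x^2 + x + 2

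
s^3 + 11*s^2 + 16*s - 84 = (s - 2)*(s + 6)*(s + 7)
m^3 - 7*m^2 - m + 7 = (m - 7)*(m - 1)*(m + 1)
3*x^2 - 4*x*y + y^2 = (-3*x + y)*(-x + y)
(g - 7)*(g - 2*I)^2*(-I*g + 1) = -I*g^4 - 3*g^3 + 7*I*g^3 + 21*g^2 - 4*g + 28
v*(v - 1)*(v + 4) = v^3 + 3*v^2 - 4*v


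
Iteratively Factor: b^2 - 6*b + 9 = (b - 3)*(b - 3)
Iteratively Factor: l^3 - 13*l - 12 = (l + 3)*(l^2 - 3*l - 4) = (l + 1)*(l + 3)*(l - 4)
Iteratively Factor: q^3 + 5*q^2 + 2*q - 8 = (q + 2)*(q^2 + 3*q - 4) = (q - 1)*(q + 2)*(q + 4)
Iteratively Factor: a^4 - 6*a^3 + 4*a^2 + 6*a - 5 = (a - 1)*(a^3 - 5*a^2 - a + 5) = (a - 5)*(a - 1)*(a^2 - 1) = (a - 5)*(a - 1)^2*(a + 1)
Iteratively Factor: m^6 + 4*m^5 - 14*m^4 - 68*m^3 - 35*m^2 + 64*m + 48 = (m - 4)*(m^5 + 8*m^4 + 18*m^3 + 4*m^2 - 19*m - 12) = (m - 4)*(m + 1)*(m^4 + 7*m^3 + 11*m^2 - 7*m - 12) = (m - 4)*(m + 1)^2*(m^3 + 6*m^2 + 5*m - 12) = (m - 4)*(m - 1)*(m + 1)^2*(m^2 + 7*m + 12) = (m - 4)*(m - 1)*(m + 1)^2*(m + 4)*(m + 3)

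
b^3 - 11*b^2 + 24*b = b*(b - 8)*(b - 3)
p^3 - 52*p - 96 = (p - 8)*(p + 2)*(p + 6)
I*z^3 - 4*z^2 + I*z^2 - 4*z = z*(z + 4*I)*(I*z + I)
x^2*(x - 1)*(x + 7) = x^4 + 6*x^3 - 7*x^2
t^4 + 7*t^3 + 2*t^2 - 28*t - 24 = (t - 2)*(t + 1)*(t + 2)*(t + 6)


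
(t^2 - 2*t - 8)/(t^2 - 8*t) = (t^2 - 2*t - 8)/(t*(t - 8))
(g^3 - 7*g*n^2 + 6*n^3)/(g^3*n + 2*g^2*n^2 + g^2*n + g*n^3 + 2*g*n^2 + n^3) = (g^3 - 7*g*n^2 + 6*n^3)/(n*(g^3 + 2*g^2*n + g^2 + g*n^2 + 2*g*n + n^2))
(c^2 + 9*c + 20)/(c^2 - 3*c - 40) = (c + 4)/(c - 8)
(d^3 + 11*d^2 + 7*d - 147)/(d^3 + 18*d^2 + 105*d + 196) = (d - 3)/(d + 4)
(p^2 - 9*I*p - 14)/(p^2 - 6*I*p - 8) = (p - 7*I)/(p - 4*I)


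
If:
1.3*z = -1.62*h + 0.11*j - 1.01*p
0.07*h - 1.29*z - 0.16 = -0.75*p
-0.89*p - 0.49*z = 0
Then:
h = 24.3274478330658*z + 2.28571428571429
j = 365.039982489421*z + 33.6623376623377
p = -0.550561797752809*z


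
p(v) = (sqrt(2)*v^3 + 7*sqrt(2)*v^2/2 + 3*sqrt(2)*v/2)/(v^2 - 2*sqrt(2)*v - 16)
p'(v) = (-2*v + 2*sqrt(2))*(sqrt(2)*v^3 + 7*sqrt(2)*v^2/2 + 3*sqrt(2)*v/2)/(v^2 - 2*sqrt(2)*v - 16)^2 + (3*sqrt(2)*v^2 + 7*sqrt(2)*v + 3*sqrt(2)/2)/(v^2 - 2*sqrt(2)*v - 16) = sqrt(2)*(-v*(v - sqrt(2))*(2*v^2 + 7*v + 3) + (-6*v^2 - 14*v - 3)*(-v^2 + 2*sqrt(2)*v + 16)/2)/(-v^2 + 2*sqrt(2)*v + 16)^2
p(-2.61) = -1.68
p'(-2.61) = 4.63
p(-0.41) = 0.01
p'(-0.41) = 0.08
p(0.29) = -0.06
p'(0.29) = -0.31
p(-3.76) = -1.50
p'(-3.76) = 1.06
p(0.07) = -0.01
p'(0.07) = -0.17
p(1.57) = -1.17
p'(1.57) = -1.58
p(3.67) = -11.18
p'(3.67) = -11.31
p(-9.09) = -7.28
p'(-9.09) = 1.19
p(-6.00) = -3.79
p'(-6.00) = 1.06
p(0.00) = 0.00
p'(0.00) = -0.13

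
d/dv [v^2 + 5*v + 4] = 2*v + 5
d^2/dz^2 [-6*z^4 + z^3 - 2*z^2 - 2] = -72*z^2 + 6*z - 4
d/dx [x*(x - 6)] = 2*x - 6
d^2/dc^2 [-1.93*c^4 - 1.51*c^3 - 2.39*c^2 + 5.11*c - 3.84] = -23.16*c^2 - 9.06*c - 4.78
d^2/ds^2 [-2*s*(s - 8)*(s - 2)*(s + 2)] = -24*s^2 + 96*s + 16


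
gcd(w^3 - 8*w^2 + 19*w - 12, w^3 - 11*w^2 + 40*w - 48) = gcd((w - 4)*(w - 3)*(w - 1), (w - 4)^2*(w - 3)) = w^2 - 7*w + 12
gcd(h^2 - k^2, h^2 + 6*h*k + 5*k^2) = h + k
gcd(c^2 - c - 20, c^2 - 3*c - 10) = c - 5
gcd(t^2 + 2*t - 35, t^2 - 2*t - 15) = t - 5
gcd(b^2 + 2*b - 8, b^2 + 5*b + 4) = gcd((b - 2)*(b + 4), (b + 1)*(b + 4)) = b + 4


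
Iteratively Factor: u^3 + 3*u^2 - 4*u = (u)*(u^2 + 3*u - 4) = u*(u + 4)*(u - 1)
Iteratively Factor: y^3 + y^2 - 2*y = (y - 1)*(y^2 + 2*y) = y*(y - 1)*(y + 2)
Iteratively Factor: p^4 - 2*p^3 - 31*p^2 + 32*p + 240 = (p + 4)*(p^3 - 6*p^2 - 7*p + 60) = (p - 4)*(p + 4)*(p^2 - 2*p - 15) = (p - 5)*(p - 4)*(p + 4)*(p + 3)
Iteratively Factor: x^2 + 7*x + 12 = (x + 3)*(x + 4)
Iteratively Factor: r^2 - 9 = (r + 3)*(r - 3)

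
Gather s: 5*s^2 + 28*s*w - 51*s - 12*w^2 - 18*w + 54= 5*s^2 + s*(28*w - 51) - 12*w^2 - 18*w + 54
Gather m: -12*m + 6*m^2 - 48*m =6*m^2 - 60*m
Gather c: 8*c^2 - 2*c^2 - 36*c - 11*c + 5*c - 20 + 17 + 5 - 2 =6*c^2 - 42*c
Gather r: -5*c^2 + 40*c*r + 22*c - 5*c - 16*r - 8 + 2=-5*c^2 + 17*c + r*(40*c - 16) - 6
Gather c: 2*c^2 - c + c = 2*c^2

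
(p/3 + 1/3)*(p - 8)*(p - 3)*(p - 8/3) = p^4/3 - 38*p^3/9 + 119*p^2/9 - 32*p/9 - 64/3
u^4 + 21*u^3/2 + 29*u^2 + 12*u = u*(u + 1/2)*(u + 4)*(u + 6)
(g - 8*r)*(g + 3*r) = g^2 - 5*g*r - 24*r^2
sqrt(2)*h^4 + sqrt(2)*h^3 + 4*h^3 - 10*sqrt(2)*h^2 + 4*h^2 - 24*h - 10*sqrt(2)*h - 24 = (h - 2*sqrt(2))*(h + sqrt(2))*(h + 3*sqrt(2))*(sqrt(2)*h + sqrt(2))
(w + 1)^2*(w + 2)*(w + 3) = w^4 + 7*w^3 + 17*w^2 + 17*w + 6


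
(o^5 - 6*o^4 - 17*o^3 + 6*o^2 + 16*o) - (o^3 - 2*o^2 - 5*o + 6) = o^5 - 6*o^4 - 18*o^3 + 8*o^2 + 21*o - 6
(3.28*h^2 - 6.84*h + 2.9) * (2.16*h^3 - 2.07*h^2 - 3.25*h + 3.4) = 7.0848*h^5 - 21.564*h^4 + 9.7628*h^3 + 27.379*h^2 - 32.681*h + 9.86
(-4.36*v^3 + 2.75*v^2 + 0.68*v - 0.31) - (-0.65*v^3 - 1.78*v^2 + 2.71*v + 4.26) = -3.71*v^3 + 4.53*v^2 - 2.03*v - 4.57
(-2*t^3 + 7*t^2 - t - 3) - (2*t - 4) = -2*t^3 + 7*t^2 - 3*t + 1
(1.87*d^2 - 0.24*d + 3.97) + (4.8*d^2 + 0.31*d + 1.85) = 6.67*d^2 + 0.07*d + 5.82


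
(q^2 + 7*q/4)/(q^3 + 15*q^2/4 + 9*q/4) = (4*q + 7)/(4*q^2 + 15*q + 9)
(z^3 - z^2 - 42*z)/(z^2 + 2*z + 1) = z*(z^2 - z - 42)/(z^2 + 2*z + 1)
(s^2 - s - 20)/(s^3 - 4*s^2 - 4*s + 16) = (s^2 - s - 20)/(s^3 - 4*s^2 - 4*s + 16)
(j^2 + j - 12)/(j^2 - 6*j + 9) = (j + 4)/(j - 3)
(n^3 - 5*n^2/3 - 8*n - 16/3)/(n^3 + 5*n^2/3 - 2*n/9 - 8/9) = 3*(n - 4)/(3*n - 2)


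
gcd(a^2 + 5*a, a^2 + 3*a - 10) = a + 5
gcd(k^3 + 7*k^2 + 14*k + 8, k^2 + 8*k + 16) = k + 4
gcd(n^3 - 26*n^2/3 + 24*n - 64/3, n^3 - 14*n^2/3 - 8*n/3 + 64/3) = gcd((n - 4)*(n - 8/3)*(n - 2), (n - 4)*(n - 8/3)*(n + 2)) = n^2 - 20*n/3 + 32/3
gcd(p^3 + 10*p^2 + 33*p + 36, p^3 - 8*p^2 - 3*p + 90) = p + 3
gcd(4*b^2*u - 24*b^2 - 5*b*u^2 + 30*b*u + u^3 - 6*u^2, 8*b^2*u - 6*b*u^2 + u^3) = -4*b + u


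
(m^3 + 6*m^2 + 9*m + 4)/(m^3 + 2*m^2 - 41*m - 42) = (m^2 + 5*m + 4)/(m^2 + m - 42)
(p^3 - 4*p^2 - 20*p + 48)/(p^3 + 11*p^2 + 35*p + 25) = (p^3 - 4*p^2 - 20*p + 48)/(p^3 + 11*p^2 + 35*p + 25)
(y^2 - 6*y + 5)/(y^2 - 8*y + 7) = (y - 5)/(y - 7)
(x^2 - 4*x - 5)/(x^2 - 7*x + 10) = (x + 1)/(x - 2)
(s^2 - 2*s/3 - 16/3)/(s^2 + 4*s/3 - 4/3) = (3*s - 8)/(3*s - 2)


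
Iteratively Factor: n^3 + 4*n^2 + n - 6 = (n + 2)*(n^2 + 2*n - 3) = (n - 1)*(n + 2)*(n + 3)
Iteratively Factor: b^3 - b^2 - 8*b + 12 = (b - 2)*(b^2 + b - 6) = (b - 2)*(b + 3)*(b - 2)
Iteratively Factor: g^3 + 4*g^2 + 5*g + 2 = (g + 1)*(g^2 + 3*g + 2) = (g + 1)*(g + 2)*(g + 1)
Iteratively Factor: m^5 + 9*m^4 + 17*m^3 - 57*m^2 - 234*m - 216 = (m + 3)*(m^4 + 6*m^3 - m^2 - 54*m - 72) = (m + 3)*(m + 4)*(m^3 + 2*m^2 - 9*m - 18) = (m + 2)*(m + 3)*(m + 4)*(m^2 - 9) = (m + 2)*(m + 3)^2*(m + 4)*(m - 3)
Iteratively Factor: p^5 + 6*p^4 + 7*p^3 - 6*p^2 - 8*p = (p - 1)*(p^4 + 7*p^3 + 14*p^2 + 8*p) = p*(p - 1)*(p^3 + 7*p^2 + 14*p + 8) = p*(p - 1)*(p + 2)*(p^2 + 5*p + 4) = p*(p - 1)*(p + 2)*(p + 4)*(p + 1)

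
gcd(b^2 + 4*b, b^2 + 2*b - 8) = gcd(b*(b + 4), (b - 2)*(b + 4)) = b + 4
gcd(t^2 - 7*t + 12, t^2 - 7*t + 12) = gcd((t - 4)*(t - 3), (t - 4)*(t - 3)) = t^2 - 7*t + 12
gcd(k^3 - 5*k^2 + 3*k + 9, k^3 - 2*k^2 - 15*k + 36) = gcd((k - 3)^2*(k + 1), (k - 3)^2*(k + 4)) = k^2 - 6*k + 9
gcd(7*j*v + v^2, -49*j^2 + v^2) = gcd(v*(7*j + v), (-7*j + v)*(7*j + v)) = 7*j + v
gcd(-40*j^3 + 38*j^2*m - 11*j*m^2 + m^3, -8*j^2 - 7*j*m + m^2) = 1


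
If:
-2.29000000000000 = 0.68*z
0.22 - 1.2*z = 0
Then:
No Solution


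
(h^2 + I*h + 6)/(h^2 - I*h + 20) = (h^2 + I*h + 6)/(h^2 - I*h + 20)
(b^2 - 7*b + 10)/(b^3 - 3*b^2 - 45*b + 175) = (b - 2)/(b^2 + 2*b - 35)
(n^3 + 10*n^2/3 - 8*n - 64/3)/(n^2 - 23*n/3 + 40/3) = (n^2 + 6*n + 8)/(n - 5)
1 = 1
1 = 1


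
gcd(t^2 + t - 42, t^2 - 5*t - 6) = t - 6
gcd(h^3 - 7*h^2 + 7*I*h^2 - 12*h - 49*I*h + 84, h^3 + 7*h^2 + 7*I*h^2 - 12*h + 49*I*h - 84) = h^2 + 7*I*h - 12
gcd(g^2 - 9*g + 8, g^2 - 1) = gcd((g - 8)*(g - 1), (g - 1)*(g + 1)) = g - 1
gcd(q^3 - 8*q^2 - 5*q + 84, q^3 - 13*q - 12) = q^2 - q - 12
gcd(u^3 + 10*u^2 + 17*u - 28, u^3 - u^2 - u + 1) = u - 1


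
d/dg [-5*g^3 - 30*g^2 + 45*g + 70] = -15*g^2 - 60*g + 45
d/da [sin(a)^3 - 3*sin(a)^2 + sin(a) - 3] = (3*sin(a)^2 - 6*sin(a) + 1)*cos(a)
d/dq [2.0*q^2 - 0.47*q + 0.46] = 4.0*q - 0.47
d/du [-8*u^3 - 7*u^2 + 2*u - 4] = -24*u^2 - 14*u + 2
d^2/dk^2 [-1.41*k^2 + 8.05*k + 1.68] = -2.82000000000000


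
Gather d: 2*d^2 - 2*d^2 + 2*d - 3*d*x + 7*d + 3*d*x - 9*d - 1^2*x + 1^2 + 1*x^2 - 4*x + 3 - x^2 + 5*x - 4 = 0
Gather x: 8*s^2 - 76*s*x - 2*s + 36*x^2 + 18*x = 8*s^2 - 2*s + 36*x^2 + x*(18 - 76*s)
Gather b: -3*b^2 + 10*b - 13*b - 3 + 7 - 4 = -3*b^2 - 3*b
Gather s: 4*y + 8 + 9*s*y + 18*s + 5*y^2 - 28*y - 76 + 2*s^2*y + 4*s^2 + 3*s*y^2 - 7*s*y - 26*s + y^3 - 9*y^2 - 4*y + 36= s^2*(2*y + 4) + s*(3*y^2 + 2*y - 8) + y^3 - 4*y^2 - 28*y - 32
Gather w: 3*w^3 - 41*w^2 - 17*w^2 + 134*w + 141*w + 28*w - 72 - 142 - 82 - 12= 3*w^3 - 58*w^2 + 303*w - 308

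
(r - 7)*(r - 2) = r^2 - 9*r + 14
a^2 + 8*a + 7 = (a + 1)*(a + 7)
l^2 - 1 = (l - 1)*(l + 1)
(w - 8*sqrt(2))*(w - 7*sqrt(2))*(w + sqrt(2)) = w^3 - 14*sqrt(2)*w^2 + 82*w + 112*sqrt(2)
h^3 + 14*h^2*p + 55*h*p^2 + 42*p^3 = (h + p)*(h + 6*p)*(h + 7*p)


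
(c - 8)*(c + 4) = c^2 - 4*c - 32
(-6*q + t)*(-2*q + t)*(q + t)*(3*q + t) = 36*q^4 + 24*q^3*t - 17*q^2*t^2 - 4*q*t^3 + t^4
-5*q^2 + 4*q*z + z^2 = (-q + z)*(5*q + z)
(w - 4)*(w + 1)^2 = w^3 - 2*w^2 - 7*w - 4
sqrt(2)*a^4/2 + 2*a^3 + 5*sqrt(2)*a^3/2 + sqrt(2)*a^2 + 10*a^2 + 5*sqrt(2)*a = a*(a + 5)*(a + sqrt(2))*(sqrt(2)*a/2 + 1)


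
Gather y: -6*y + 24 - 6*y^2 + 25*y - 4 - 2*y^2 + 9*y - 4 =-8*y^2 + 28*y + 16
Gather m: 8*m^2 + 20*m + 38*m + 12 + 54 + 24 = 8*m^2 + 58*m + 90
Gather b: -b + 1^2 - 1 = -b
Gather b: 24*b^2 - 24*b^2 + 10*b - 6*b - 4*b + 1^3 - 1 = 0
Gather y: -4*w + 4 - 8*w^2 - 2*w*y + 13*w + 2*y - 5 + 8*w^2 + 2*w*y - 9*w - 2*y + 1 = 0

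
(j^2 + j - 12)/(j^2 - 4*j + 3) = (j + 4)/(j - 1)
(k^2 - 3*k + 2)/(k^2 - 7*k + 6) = (k - 2)/(k - 6)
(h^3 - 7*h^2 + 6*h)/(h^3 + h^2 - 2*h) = (h - 6)/(h + 2)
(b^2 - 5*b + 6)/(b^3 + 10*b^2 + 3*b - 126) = (b - 2)/(b^2 + 13*b + 42)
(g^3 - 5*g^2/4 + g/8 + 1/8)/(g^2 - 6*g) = (8*g^3 - 10*g^2 + g + 1)/(8*g*(g - 6))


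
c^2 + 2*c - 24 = (c - 4)*(c + 6)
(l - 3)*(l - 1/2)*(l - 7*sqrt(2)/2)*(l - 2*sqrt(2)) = l^4 - 11*sqrt(2)*l^3/2 - 7*l^3/2 + 31*l^2/2 + 77*sqrt(2)*l^2/4 - 49*l - 33*sqrt(2)*l/4 + 21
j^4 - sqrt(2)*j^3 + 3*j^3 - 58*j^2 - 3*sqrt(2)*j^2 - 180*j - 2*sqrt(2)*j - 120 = (j + 1)*(j + 2)*(j - 6*sqrt(2))*(j + 5*sqrt(2))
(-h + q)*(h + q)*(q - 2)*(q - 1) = -h^2*q^2 + 3*h^2*q - 2*h^2 + q^4 - 3*q^3 + 2*q^2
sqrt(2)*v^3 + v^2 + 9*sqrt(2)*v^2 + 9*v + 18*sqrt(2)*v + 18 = (v + 3)*(v + 6)*(sqrt(2)*v + 1)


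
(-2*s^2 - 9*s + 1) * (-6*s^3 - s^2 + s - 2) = 12*s^5 + 56*s^4 + s^3 - 6*s^2 + 19*s - 2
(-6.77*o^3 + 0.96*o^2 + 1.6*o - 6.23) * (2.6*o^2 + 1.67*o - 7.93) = -17.602*o^5 - 8.8099*o^4 + 59.4493*o^3 - 21.1388*o^2 - 23.0921*o + 49.4039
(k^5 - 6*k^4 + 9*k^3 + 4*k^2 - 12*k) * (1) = k^5 - 6*k^4 + 9*k^3 + 4*k^2 - 12*k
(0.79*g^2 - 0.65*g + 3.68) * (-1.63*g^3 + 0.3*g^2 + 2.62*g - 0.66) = -1.2877*g^5 + 1.2965*g^4 - 4.1236*g^3 - 1.1204*g^2 + 10.0706*g - 2.4288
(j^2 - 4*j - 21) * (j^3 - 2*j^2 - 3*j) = j^5 - 6*j^4 - 16*j^3 + 54*j^2 + 63*j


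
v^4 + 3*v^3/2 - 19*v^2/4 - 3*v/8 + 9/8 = (v - 3/2)*(v - 1/2)*(v + 1/2)*(v + 3)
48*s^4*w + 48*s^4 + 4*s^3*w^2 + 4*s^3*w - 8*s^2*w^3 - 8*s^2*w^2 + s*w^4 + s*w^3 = (-6*s + w)*(-4*s + w)*(2*s + w)*(s*w + s)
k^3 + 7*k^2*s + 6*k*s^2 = k*(k + s)*(k + 6*s)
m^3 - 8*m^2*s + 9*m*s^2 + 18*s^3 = (m - 6*s)*(m - 3*s)*(m + s)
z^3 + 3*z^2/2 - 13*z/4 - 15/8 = (z - 3/2)*(z + 1/2)*(z + 5/2)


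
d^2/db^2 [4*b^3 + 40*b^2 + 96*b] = 24*b + 80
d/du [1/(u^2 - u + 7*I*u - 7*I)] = (-2*u + 1 - 7*I)/(u^2 - u + 7*I*u - 7*I)^2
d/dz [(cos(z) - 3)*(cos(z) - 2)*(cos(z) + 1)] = (-3*cos(z)^2 + 8*cos(z) - 1)*sin(z)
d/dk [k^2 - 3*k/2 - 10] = 2*k - 3/2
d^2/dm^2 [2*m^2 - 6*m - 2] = 4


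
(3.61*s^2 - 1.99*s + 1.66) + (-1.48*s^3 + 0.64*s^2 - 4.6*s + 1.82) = -1.48*s^3 + 4.25*s^2 - 6.59*s + 3.48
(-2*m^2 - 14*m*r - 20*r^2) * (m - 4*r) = -2*m^3 - 6*m^2*r + 36*m*r^2 + 80*r^3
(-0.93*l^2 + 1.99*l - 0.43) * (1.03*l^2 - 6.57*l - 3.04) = -0.9579*l^4 + 8.1598*l^3 - 10.69*l^2 - 3.2245*l + 1.3072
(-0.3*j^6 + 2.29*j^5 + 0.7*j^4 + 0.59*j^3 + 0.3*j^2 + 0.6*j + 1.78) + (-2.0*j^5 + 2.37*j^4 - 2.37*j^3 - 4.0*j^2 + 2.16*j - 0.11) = -0.3*j^6 + 0.29*j^5 + 3.07*j^4 - 1.78*j^3 - 3.7*j^2 + 2.76*j + 1.67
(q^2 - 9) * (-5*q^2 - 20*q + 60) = -5*q^4 - 20*q^3 + 105*q^2 + 180*q - 540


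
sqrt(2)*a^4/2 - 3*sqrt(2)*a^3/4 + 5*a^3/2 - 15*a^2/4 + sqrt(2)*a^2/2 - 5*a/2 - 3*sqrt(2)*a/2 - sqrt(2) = (a - 2)*(a + 1/2)*(a + 2*sqrt(2))*(sqrt(2)*a/2 + 1/2)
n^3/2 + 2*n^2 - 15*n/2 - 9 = (n/2 + 1/2)*(n - 3)*(n + 6)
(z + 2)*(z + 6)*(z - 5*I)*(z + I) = z^4 + 8*z^3 - 4*I*z^3 + 17*z^2 - 32*I*z^2 + 40*z - 48*I*z + 60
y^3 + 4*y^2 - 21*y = y*(y - 3)*(y + 7)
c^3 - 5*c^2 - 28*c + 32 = (c - 8)*(c - 1)*(c + 4)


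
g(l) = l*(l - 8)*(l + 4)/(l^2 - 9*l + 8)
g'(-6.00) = 0.90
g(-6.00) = -1.71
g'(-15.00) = 0.98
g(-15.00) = -10.31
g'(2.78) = -0.58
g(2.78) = 10.59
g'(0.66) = -42.25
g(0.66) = -9.05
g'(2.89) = -0.40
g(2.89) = 10.54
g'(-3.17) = 0.71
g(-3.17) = 0.63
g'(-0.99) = -0.26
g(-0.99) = 1.50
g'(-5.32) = 0.87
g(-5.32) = -1.11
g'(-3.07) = 0.70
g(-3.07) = 0.70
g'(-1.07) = -0.17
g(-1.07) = 1.51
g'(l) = l*(9 - 2*l)*(l - 8)*(l + 4)/(l^2 - 9*l + 8)^2 + l*(l - 8)/(l^2 - 9*l + 8) + l*(l + 4)/(l^2 - 9*l + 8) + (l - 8)*(l + 4)/(l^2 - 9*l + 8)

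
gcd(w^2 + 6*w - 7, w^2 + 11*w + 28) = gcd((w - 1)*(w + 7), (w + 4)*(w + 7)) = w + 7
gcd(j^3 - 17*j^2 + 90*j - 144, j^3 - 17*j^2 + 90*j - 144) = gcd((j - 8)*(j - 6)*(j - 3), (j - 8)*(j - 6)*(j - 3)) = j^3 - 17*j^2 + 90*j - 144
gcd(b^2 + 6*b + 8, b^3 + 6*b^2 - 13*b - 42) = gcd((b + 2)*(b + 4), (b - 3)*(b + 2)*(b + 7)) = b + 2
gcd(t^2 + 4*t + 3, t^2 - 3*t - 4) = t + 1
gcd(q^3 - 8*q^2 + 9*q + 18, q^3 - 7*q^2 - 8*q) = q + 1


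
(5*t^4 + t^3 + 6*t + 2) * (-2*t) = -10*t^5 - 2*t^4 - 12*t^2 - 4*t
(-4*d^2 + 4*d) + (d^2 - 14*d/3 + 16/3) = -3*d^2 - 2*d/3 + 16/3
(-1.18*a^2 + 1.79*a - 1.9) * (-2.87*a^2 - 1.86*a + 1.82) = 3.3866*a^4 - 2.9425*a^3 - 0.024*a^2 + 6.7918*a - 3.458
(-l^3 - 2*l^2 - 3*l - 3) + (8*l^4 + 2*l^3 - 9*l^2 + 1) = 8*l^4 + l^3 - 11*l^2 - 3*l - 2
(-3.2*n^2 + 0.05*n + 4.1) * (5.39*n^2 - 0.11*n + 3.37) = -17.248*n^4 + 0.6215*n^3 + 11.3095*n^2 - 0.2825*n + 13.817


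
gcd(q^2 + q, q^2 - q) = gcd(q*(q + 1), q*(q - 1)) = q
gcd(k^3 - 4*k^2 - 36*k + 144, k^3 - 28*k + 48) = k^2 + 2*k - 24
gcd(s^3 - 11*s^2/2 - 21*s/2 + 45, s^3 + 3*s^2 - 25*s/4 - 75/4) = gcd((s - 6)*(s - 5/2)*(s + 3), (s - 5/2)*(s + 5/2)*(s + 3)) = s^2 + s/2 - 15/2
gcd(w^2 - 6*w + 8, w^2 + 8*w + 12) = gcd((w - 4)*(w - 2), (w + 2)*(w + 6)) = 1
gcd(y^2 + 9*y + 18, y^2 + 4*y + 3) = y + 3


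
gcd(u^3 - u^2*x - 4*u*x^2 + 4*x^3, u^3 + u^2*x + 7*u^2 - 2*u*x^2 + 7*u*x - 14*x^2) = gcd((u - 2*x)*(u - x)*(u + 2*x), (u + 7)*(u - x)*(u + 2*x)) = -u^2 - u*x + 2*x^2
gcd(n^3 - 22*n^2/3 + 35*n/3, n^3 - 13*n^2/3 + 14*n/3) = n^2 - 7*n/3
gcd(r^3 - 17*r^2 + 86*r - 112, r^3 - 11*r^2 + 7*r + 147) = r - 7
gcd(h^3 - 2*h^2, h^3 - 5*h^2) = h^2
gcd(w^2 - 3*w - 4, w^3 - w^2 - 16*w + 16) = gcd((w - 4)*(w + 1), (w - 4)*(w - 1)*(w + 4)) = w - 4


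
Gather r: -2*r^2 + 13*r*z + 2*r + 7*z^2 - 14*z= -2*r^2 + r*(13*z + 2) + 7*z^2 - 14*z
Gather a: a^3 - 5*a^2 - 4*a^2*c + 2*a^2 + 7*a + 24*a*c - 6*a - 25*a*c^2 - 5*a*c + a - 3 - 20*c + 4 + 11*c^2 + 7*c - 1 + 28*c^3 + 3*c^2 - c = a^3 + a^2*(-4*c - 3) + a*(-25*c^2 + 19*c + 2) + 28*c^3 + 14*c^2 - 14*c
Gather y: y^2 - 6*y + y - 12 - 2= y^2 - 5*y - 14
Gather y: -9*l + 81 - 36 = 45 - 9*l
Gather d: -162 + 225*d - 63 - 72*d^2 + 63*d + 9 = -72*d^2 + 288*d - 216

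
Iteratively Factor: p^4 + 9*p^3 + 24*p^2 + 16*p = (p + 4)*(p^3 + 5*p^2 + 4*p) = p*(p + 4)*(p^2 + 5*p + 4) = p*(p + 4)^2*(p + 1)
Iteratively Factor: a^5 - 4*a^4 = (a)*(a^4 - 4*a^3) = a^2*(a^3 - 4*a^2) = a^3*(a^2 - 4*a) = a^4*(a - 4)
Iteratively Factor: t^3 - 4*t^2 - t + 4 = (t - 4)*(t^2 - 1) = (t - 4)*(t - 1)*(t + 1)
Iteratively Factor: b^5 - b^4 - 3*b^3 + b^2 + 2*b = (b + 1)*(b^4 - 2*b^3 - b^2 + 2*b) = (b - 2)*(b + 1)*(b^3 - b) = (b - 2)*(b + 1)^2*(b^2 - b) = b*(b - 2)*(b + 1)^2*(b - 1)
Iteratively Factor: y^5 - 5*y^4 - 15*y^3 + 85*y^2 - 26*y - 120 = (y - 2)*(y^4 - 3*y^3 - 21*y^2 + 43*y + 60) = (y - 2)*(y + 1)*(y^3 - 4*y^2 - 17*y + 60) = (y - 2)*(y + 1)*(y + 4)*(y^2 - 8*y + 15) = (y - 5)*(y - 2)*(y + 1)*(y + 4)*(y - 3)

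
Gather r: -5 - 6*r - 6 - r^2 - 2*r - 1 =-r^2 - 8*r - 12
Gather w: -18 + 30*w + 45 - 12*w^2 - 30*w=27 - 12*w^2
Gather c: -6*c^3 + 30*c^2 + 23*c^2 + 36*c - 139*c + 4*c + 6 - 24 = -6*c^3 + 53*c^2 - 99*c - 18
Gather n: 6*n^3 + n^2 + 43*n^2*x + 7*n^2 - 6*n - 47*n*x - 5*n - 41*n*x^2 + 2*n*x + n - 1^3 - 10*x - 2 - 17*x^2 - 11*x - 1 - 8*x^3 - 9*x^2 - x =6*n^3 + n^2*(43*x + 8) + n*(-41*x^2 - 45*x - 10) - 8*x^3 - 26*x^2 - 22*x - 4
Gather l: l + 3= l + 3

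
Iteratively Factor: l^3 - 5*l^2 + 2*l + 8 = (l + 1)*(l^2 - 6*l + 8) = (l - 4)*(l + 1)*(l - 2)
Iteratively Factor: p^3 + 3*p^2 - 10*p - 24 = (p + 4)*(p^2 - p - 6) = (p - 3)*(p + 4)*(p + 2)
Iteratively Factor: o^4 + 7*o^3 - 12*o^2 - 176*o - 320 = (o + 4)*(o^3 + 3*o^2 - 24*o - 80) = (o + 4)^2*(o^2 - o - 20) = (o - 5)*(o + 4)^2*(o + 4)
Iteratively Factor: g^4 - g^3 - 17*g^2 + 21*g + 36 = (g + 1)*(g^3 - 2*g^2 - 15*g + 36) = (g - 3)*(g + 1)*(g^2 + g - 12) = (g - 3)^2*(g + 1)*(g + 4)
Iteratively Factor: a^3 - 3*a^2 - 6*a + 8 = (a - 4)*(a^2 + a - 2) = (a - 4)*(a + 2)*(a - 1)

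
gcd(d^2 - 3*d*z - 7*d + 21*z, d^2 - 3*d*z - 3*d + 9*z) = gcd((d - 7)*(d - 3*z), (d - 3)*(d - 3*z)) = -d + 3*z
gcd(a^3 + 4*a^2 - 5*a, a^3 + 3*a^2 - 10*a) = a^2 + 5*a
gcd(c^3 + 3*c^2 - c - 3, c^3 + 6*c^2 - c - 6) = c^2 - 1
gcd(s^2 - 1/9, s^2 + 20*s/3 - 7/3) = s - 1/3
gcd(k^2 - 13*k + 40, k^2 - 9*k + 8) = k - 8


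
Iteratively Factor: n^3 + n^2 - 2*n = (n)*(n^2 + n - 2) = n*(n + 2)*(n - 1)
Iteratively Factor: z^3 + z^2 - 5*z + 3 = (z - 1)*(z^2 + 2*z - 3) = (z - 1)^2*(z + 3)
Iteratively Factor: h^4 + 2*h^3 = (h)*(h^3 + 2*h^2) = h^2*(h^2 + 2*h) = h^2*(h + 2)*(h)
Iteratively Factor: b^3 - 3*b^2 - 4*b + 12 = (b + 2)*(b^2 - 5*b + 6) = (b - 3)*(b + 2)*(b - 2)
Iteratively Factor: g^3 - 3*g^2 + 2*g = (g - 2)*(g^2 - g) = g*(g - 2)*(g - 1)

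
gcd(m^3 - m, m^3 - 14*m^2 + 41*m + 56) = m + 1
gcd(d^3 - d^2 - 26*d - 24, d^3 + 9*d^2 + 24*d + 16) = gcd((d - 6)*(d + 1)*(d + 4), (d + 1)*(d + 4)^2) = d^2 + 5*d + 4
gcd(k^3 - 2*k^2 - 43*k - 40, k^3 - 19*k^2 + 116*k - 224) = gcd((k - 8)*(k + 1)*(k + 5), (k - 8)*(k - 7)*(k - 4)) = k - 8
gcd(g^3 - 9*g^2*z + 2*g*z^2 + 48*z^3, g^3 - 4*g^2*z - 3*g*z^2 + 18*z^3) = -g^2 + g*z + 6*z^2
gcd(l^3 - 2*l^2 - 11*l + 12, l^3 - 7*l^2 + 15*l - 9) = l - 1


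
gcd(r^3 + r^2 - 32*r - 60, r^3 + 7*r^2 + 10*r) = r^2 + 7*r + 10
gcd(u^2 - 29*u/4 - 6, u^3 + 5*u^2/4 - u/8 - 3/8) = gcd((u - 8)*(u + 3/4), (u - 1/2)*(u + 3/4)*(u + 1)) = u + 3/4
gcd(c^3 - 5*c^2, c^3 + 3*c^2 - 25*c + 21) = 1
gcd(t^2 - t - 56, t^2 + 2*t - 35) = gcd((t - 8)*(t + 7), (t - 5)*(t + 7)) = t + 7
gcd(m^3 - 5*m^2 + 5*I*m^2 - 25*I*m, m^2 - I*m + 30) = m + 5*I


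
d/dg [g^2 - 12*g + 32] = 2*g - 12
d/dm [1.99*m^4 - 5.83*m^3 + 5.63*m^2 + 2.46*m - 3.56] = 7.96*m^3 - 17.49*m^2 + 11.26*m + 2.46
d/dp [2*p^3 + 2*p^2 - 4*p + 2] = 6*p^2 + 4*p - 4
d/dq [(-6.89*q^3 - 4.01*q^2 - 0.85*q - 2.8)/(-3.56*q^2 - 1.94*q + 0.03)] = (24.5284*q^4 + 26.7332*q^3 + 4.1333*q^2 - 20.1766*q - 5.4575)/(12.6736*q^4 + 13.8128*q^3 + 3.55*q^2 - 0.1164*q + 0.0009)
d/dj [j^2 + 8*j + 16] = 2*j + 8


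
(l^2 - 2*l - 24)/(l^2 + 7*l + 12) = (l - 6)/(l + 3)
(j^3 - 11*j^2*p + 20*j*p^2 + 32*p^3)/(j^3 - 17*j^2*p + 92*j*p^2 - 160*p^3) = (-j - p)/(-j + 5*p)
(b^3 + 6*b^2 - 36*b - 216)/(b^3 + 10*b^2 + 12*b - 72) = (b - 6)/(b - 2)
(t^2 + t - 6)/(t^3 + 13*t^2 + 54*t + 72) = (t - 2)/(t^2 + 10*t + 24)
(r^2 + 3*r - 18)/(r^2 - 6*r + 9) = (r + 6)/(r - 3)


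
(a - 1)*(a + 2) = a^2 + a - 2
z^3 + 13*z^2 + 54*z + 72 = (z + 3)*(z + 4)*(z + 6)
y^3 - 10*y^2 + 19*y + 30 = (y - 6)*(y - 5)*(y + 1)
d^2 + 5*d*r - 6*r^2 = (d - r)*(d + 6*r)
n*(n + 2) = n^2 + 2*n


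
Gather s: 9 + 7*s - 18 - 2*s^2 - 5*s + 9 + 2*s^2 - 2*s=0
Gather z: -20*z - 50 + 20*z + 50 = 0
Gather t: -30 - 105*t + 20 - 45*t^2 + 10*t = -45*t^2 - 95*t - 10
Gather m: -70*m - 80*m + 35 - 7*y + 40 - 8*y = -150*m - 15*y + 75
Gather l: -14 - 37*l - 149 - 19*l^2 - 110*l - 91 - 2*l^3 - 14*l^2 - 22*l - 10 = -2*l^3 - 33*l^2 - 169*l - 264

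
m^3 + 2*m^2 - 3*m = m*(m - 1)*(m + 3)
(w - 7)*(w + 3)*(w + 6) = w^3 + 2*w^2 - 45*w - 126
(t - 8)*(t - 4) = t^2 - 12*t + 32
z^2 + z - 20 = (z - 4)*(z + 5)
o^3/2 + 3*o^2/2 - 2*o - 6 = (o/2 + 1)*(o - 2)*(o + 3)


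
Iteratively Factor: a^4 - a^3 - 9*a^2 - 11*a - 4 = (a - 4)*(a^3 + 3*a^2 + 3*a + 1) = (a - 4)*(a + 1)*(a^2 + 2*a + 1) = (a - 4)*(a + 1)^2*(a + 1)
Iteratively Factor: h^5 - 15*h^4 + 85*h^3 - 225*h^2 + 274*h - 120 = (h - 2)*(h^4 - 13*h^3 + 59*h^2 - 107*h + 60) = (h - 4)*(h - 2)*(h^3 - 9*h^2 + 23*h - 15) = (h - 4)*(h - 3)*(h - 2)*(h^2 - 6*h + 5) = (h - 5)*(h - 4)*(h - 3)*(h - 2)*(h - 1)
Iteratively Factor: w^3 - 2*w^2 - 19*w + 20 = (w - 1)*(w^2 - w - 20) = (w - 5)*(w - 1)*(w + 4)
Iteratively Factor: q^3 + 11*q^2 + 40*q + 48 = (q + 4)*(q^2 + 7*q + 12) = (q + 3)*(q + 4)*(q + 4)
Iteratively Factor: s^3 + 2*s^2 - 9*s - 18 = (s - 3)*(s^2 + 5*s + 6) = (s - 3)*(s + 3)*(s + 2)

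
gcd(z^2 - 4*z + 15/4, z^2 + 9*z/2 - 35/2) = z - 5/2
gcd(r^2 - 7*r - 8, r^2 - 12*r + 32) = r - 8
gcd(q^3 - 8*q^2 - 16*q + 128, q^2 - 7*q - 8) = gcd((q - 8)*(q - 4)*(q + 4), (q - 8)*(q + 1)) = q - 8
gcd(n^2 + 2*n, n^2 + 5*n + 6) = n + 2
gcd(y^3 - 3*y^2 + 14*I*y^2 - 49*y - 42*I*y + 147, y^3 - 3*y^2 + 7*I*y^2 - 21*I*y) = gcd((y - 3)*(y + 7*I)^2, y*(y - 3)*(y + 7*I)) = y^2 + y*(-3 + 7*I) - 21*I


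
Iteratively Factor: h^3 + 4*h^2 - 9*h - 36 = (h - 3)*(h^2 + 7*h + 12) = (h - 3)*(h + 3)*(h + 4)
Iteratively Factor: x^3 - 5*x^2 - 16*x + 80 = (x - 4)*(x^2 - x - 20) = (x - 5)*(x - 4)*(x + 4)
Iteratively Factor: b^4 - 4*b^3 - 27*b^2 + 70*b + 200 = (b + 4)*(b^3 - 8*b^2 + 5*b + 50) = (b - 5)*(b + 4)*(b^2 - 3*b - 10) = (b - 5)*(b + 2)*(b + 4)*(b - 5)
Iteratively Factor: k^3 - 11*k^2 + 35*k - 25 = (k - 5)*(k^2 - 6*k + 5) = (k - 5)^2*(k - 1)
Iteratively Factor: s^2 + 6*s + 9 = (s + 3)*(s + 3)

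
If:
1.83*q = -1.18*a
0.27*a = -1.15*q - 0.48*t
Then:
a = 1.01796268397265*t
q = -0.656391238845753*t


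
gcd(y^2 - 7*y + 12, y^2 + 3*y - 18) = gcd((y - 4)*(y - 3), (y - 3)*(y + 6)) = y - 3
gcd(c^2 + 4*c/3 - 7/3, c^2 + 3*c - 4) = c - 1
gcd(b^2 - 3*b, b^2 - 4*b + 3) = b - 3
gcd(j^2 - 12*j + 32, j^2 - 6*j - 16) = j - 8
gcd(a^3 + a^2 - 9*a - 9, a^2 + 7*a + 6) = a + 1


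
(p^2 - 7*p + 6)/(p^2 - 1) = (p - 6)/(p + 1)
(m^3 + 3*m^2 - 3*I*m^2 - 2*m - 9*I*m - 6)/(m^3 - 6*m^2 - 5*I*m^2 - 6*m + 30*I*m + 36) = (m^2 + m*(3 - I) - 3*I)/(m^2 - 3*m*(2 + I) + 18*I)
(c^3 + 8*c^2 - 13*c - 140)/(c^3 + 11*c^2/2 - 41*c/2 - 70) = 2*(c + 5)/(2*c + 5)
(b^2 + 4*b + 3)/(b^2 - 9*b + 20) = (b^2 + 4*b + 3)/(b^2 - 9*b + 20)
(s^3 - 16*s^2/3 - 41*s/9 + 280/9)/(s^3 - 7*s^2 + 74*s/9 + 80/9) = (3*s + 7)/(3*s + 2)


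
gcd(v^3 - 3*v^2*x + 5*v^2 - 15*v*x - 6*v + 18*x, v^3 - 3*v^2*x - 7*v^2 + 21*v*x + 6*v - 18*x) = -v^2 + 3*v*x + v - 3*x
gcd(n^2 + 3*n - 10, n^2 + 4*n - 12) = n - 2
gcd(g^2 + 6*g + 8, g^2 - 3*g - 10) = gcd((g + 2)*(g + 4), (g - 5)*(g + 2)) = g + 2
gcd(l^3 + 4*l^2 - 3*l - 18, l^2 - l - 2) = l - 2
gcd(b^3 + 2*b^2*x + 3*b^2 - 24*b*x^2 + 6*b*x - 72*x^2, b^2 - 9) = b + 3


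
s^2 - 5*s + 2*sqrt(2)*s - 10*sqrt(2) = (s - 5)*(s + 2*sqrt(2))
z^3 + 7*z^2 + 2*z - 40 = (z - 2)*(z + 4)*(z + 5)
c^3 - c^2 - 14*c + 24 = (c - 3)*(c - 2)*(c + 4)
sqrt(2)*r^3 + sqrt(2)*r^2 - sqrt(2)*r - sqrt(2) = (r - 1)*(r + 1)*(sqrt(2)*r + sqrt(2))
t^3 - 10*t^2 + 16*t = t*(t - 8)*(t - 2)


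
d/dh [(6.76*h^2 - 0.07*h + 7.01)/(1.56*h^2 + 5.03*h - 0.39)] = (34.112*h^2 - 27.144*h - 35.233)/(2.4336*h^4 + 15.6936*h^3 + 24.0841*h^2 - 3.9234*h + 0.1521)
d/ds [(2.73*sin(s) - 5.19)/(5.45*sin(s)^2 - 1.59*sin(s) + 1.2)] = (-14.8785*sin(s)^2 + 56.571*sin(s) - 4.9761)*cos(s)/(29.7025*sin(s)^4 - 17.331*sin(s)^3 + 15.6081*sin(s)^2 - 3.816*sin(s) + 1.44)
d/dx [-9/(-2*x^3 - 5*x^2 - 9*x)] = 9*(-6*x^2 - 10*x - 9)/(x^2*(2*x^2 + 5*x + 9)^2)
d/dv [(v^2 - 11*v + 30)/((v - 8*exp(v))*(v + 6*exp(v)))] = ((v - 8*exp(v))*(v + 6*exp(v))*(2*v - 11) - (v - 8*exp(v))*(6*exp(v) + 1)*(v^2 - 11*v + 30) + (v + 6*exp(v))*(8*exp(v) - 1)*(v^2 - 11*v + 30))/((v - 8*exp(v))^2*(v + 6*exp(v))^2)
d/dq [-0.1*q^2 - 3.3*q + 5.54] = -0.2*q - 3.3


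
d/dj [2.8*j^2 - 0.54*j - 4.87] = 5.6*j - 0.54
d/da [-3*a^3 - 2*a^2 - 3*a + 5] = -9*a^2 - 4*a - 3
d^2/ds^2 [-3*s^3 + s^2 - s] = 2 - 18*s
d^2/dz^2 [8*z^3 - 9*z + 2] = 48*z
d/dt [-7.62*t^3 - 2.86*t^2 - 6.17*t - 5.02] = -22.86*t^2 - 5.72*t - 6.17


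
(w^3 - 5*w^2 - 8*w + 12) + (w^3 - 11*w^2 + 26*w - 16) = 2*w^3 - 16*w^2 + 18*w - 4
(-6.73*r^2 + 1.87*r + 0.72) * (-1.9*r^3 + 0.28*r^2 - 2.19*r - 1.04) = 12.787*r^5 - 5.4374*r^4 + 13.8943*r^3 + 3.1055*r^2 - 3.5216*r - 0.7488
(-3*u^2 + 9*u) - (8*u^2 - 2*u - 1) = -11*u^2 + 11*u + 1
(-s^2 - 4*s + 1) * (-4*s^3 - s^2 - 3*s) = 4*s^5 + 17*s^4 + 3*s^3 + 11*s^2 - 3*s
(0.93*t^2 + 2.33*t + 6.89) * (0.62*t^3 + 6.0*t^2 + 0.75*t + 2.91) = 0.5766*t^5 + 7.0246*t^4 + 18.9493*t^3 + 45.7938*t^2 + 11.9478*t + 20.0499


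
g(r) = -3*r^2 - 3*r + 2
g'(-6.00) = 33.00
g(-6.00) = -88.00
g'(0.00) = -3.00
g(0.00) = 2.00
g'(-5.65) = 30.90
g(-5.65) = -76.82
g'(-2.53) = 12.18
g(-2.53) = -9.61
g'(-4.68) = 25.08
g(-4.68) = -49.67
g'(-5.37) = 29.22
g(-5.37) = -68.40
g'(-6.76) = 37.56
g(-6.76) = -114.81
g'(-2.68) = 13.08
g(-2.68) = -11.51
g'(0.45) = -5.70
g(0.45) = 0.04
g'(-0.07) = -2.58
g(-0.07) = 2.20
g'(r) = -6*r - 3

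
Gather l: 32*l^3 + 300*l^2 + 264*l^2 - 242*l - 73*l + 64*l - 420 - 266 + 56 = 32*l^3 + 564*l^2 - 251*l - 630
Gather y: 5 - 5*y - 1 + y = 4 - 4*y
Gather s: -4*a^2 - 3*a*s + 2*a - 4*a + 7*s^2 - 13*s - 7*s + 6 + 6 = -4*a^2 - 2*a + 7*s^2 + s*(-3*a - 20) + 12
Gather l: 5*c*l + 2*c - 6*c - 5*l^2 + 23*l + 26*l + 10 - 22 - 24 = -4*c - 5*l^2 + l*(5*c + 49) - 36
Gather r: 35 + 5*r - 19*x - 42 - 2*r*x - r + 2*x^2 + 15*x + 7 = r*(4 - 2*x) + 2*x^2 - 4*x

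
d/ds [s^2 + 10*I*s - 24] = 2*s + 10*I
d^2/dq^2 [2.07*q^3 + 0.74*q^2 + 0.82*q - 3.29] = 12.42*q + 1.48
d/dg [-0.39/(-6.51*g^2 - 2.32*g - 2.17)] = (-5.0778*g - 0.9048)/(6.51*g^2 + 2.32*g + 2.17)^2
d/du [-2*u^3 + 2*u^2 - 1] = 2*u*(2 - 3*u)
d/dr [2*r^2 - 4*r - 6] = 4*r - 4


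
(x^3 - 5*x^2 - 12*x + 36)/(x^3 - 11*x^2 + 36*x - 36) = (x + 3)/(x - 3)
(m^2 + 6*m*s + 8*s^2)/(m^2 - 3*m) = (m^2 + 6*m*s + 8*s^2)/(m*(m - 3))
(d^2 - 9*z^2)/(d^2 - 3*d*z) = (d + 3*z)/d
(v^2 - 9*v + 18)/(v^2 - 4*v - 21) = (-v^2 + 9*v - 18)/(-v^2 + 4*v + 21)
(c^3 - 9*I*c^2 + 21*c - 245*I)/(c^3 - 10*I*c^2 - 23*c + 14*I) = (c^2 - 2*I*c + 35)/(c^2 - 3*I*c - 2)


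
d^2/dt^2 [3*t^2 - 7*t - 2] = 6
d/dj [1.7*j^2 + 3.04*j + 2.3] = 3.4*j + 3.04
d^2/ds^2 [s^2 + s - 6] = 2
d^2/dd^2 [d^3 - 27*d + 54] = 6*d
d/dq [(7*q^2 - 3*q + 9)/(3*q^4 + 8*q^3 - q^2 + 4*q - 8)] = (-42*q^5 - 29*q^4 - 60*q^3 - 191*q^2 - 94*q - 12)/(9*q^8 + 48*q^7 + 58*q^6 + 8*q^5 + 17*q^4 - 136*q^3 + 32*q^2 - 64*q + 64)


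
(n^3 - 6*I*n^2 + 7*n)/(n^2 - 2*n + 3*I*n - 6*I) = n*(n^2 - 6*I*n + 7)/(n^2 + n*(-2 + 3*I) - 6*I)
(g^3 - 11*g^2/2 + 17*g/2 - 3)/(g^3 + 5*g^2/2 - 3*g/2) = (g^2 - 5*g + 6)/(g*(g + 3))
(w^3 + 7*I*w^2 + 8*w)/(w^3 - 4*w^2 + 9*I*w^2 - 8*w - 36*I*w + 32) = w*(w - I)/(w^2 + w*(-4 + I) - 4*I)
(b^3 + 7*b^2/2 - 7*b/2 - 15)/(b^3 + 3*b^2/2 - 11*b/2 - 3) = (2*b + 5)/(2*b + 1)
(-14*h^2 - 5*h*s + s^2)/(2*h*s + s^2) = (-7*h + s)/s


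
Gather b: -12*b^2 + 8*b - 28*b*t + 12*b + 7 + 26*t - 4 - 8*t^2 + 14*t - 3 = -12*b^2 + b*(20 - 28*t) - 8*t^2 + 40*t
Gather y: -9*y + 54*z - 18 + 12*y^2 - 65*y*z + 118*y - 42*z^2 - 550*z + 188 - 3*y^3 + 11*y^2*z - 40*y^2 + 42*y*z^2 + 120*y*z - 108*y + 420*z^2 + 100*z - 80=-3*y^3 + y^2*(11*z - 28) + y*(42*z^2 + 55*z + 1) + 378*z^2 - 396*z + 90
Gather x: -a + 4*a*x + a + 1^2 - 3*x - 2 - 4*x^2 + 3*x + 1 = 4*a*x - 4*x^2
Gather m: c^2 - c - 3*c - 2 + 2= c^2 - 4*c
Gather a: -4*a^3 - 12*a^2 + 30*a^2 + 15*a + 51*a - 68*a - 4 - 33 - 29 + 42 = -4*a^3 + 18*a^2 - 2*a - 24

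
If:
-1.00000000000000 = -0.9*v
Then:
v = 1.11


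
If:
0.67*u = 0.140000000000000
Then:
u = 0.21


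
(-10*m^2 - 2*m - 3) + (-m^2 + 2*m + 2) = -11*m^2 - 1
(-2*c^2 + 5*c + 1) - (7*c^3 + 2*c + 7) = -7*c^3 - 2*c^2 + 3*c - 6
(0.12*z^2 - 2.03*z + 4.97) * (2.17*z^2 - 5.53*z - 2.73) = 0.2604*z^4 - 5.0687*z^3 + 21.6832*z^2 - 21.9422*z - 13.5681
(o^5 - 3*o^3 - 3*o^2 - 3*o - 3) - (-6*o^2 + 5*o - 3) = o^5 - 3*o^3 + 3*o^2 - 8*o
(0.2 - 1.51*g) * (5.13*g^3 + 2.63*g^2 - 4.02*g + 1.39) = -7.7463*g^4 - 2.9453*g^3 + 6.5962*g^2 - 2.9029*g + 0.278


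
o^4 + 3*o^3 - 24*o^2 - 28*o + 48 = (o - 4)*(o - 1)*(o + 2)*(o + 6)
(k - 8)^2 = k^2 - 16*k + 64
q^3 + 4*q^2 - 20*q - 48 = (q - 4)*(q + 2)*(q + 6)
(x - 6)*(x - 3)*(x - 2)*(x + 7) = x^4 - 4*x^3 - 41*x^2 + 216*x - 252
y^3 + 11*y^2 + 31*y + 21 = (y + 1)*(y + 3)*(y + 7)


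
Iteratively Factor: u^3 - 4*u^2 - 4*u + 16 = (u - 4)*(u^2 - 4) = (u - 4)*(u - 2)*(u + 2)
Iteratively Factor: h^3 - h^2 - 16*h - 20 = (h + 2)*(h^2 - 3*h - 10) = (h - 5)*(h + 2)*(h + 2)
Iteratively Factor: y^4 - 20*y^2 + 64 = (y + 4)*(y^3 - 4*y^2 - 4*y + 16) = (y + 2)*(y + 4)*(y^2 - 6*y + 8) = (y - 2)*(y + 2)*(y + 4)*(y - 4)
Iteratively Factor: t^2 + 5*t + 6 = (t + 3)*(t + 2)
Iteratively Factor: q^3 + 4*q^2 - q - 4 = (q + 4)*(q^2 - 1) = (q + 1)*(q + 4)*(q - 1)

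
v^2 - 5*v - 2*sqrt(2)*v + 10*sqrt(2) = (v - 5)*(v - 2*sqrt(2))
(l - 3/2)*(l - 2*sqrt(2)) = l^2 - 2*sqrt(2)*l - 3*l/2 + 3*sqrt(2)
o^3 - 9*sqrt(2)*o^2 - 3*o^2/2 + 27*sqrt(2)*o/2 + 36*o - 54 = (o - 3/2)*(o - 6*sqrt(2))*(o - 3*sqrt(2))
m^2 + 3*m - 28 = (m - 4)*(m + 7)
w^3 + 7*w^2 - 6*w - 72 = (w - 3)*(w + 4)*(w + 6)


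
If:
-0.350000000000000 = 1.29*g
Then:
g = -0.27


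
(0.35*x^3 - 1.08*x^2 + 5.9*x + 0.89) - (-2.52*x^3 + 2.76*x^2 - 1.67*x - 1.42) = 2.87*x^3 - 3.84*x^2 + 7.57*x + 2.31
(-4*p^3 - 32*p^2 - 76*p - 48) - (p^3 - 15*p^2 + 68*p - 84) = -5*p^3 - 17*p^2 - 144*p + 36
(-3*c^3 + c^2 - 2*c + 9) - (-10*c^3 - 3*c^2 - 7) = 7*c^3 + 4*c^2 - 2*c + 16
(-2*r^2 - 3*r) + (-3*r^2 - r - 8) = -5*r^2 - 4*r - 8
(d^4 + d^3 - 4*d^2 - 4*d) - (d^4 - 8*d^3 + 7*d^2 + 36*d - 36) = 9*d^3 - 11*d^2 - 40*d + 36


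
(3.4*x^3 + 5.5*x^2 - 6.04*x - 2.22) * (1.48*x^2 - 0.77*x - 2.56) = 5.032*x^5 + 5.522*x^4 - 21.8782*x^3 - 12.7148*x^2 + 17.1718*x + 5.6832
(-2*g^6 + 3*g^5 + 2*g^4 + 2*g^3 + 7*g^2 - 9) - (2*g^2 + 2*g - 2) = -2*g^6 + 3*g^5 + 2*g^4 + 2*g^3 + 5*g^2 - 2*g - 7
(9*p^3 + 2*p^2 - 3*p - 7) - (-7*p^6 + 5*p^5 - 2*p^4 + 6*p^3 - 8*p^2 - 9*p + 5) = 7*p^6 - 5*p^5 + 2*p^4 + 3*p^3 + 10*p^2 + 6*p - 12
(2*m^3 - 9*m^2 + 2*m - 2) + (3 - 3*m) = 2*m^3 - 9*m^2 - m + 1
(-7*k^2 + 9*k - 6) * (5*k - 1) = -35*k^3 + 52*k^2 - 39*k + 6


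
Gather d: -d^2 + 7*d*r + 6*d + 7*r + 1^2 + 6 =-d^2 + d*(7*r + 6) + 7*r + 7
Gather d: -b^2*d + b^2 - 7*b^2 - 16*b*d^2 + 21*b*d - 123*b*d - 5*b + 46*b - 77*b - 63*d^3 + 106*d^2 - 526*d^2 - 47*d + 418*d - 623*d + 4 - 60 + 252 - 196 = -6*b^2 - 36*b - 63*d^3 + d^2*(-16*b - 420) + d*(-b^2 - 102*b - 252)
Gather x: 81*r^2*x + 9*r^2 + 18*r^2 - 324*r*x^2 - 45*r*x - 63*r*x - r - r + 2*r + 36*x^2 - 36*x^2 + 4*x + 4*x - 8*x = 27*r^2 - 324*r*x^2 + x*(81*r^2 - 108*r)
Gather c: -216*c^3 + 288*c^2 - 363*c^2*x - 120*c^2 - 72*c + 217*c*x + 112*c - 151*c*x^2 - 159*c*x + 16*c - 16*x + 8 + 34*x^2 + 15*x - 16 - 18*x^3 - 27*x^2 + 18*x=-216*c^3 + c^2*(168 - 363*x) + c*(-151*x^2 + 58*x + 56) - 18*x^3 + 7*x^2 + 17*x - 8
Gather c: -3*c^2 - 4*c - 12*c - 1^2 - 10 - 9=-3*c^2 - 16*c - 20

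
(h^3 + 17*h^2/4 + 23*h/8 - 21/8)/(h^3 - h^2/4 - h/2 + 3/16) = 2*(4*h^2 + 19*h + 21)/(8*h^2 + 2*h - 3)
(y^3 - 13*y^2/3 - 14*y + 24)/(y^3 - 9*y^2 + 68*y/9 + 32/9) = 3*(y^2 - 3*y - 18)/(3*y^2 - 23*y - 8)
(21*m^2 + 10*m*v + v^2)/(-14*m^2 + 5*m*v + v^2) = (3*m + v)/(-2*m + v)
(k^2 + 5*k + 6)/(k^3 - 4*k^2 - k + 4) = (k^2 + 5*k + 6)/(k^3 - 4*k^2 - k + 4)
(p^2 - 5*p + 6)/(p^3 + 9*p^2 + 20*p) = (p^2 - 5*p + 6)/(p*(p^2 + 9*p + 20))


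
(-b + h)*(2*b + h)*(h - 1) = -2*b^2*h + 2*b^2 + b*h^2 - b*h + h^3 - h^2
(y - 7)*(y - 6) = y^2 - 13*y + 42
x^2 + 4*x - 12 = (x - 2)*(x + 6)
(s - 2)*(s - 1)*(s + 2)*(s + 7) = s^4 + 6*s^3 - 11*s^2 - 24*s + 28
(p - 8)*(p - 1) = p^2 - 9*p + 8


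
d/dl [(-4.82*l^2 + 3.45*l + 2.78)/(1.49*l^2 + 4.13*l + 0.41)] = (-25.0471*l^2 - 12.2368*l - 10.0669)/(2.2201*l^4 + 12.3074*l^3 + 18.2787*l^2 + 3.3866*l + 0.1681)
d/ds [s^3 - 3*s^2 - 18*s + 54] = 3*s^2 - 6*s - 18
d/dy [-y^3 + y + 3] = 1 - 3*y^2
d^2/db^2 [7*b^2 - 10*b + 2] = 14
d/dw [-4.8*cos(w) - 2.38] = 4.8*sin(w)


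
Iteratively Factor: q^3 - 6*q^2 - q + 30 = (q - 3)*(q^2 - 3*q - 10) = (q - 3)*(q + 2)*(q - 5)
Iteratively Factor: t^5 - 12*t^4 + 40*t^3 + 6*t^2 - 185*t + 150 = (t - 3)*(t^4 - 9*t^3 + 13*t^2 + 45*t - 50) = (t - 3)*(t + 2)*(t^3 - 11*t^2 + 35*t - 25) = (t - 3)*(t - 1)*(t + 2)*(t^2 - 10*t + 25) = (t - 5)*(t - 3)*(t - 1)*(t + 2)*(t - 5)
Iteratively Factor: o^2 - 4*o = (o)*(o - 4)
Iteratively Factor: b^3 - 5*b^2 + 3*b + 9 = (b + 1)*(b^2 - 6*b + 9) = (b - 3)*(b + 1)*(b - 3)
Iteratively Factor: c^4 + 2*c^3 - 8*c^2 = (c + 4)*(c^3 - 2*c^2) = c*(c + 4)*(c^2 - 2*c) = c*(c - 2)*(c + 4)*(c)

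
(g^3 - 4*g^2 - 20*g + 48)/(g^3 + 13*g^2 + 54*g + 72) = (g^2 - 8*g + 12)/(g^2 + 9*g + 18)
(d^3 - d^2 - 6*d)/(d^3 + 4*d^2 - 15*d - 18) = d*(d + 2)/(d^2 + 7*d + 6)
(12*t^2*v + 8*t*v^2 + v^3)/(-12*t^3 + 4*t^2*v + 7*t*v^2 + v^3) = -v/(t - v)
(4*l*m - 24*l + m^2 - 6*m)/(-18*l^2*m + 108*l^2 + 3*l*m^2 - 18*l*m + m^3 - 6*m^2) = (-4*l - m)/(18*l^2 - 3*l*m - m^2)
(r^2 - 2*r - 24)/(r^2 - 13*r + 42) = (r + 4)/(r - 7)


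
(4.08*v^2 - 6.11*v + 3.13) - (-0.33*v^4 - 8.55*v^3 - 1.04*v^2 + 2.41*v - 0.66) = 0.33*v^4 + 8.55*v^3 + 5.12*v^2 - 8.52*v + 3.79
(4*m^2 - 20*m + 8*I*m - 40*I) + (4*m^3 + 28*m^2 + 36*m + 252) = 4*m^3 + 32*m^2 + 16*m + 8*I*m + 252 - 40*I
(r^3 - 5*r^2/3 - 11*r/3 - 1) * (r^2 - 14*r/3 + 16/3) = r^5 - 19*r^4/3 + 85*r^3/9 + 65*r^2/9 - 134*r/9 - 16/3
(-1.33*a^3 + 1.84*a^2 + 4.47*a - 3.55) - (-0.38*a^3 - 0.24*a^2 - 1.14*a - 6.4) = -0.95*a^3 + 2.08*a^2 + 5.61*a + 2.85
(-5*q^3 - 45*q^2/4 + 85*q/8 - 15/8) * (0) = 0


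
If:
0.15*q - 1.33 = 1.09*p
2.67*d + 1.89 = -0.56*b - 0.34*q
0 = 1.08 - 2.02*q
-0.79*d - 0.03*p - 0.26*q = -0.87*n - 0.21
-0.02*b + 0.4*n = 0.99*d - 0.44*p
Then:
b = 0.60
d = -0.90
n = -0.94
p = -1.15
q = 0.53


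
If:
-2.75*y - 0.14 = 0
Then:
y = -0.05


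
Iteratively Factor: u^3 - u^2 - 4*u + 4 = (u - 2)*(u^2 + u - 2) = (u - 2)*(u - 1)*(u + 2)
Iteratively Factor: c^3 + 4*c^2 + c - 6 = (c - 1)*(c^2 + 5*c + 6) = (c - 1)*(c + 3)*(c + 2)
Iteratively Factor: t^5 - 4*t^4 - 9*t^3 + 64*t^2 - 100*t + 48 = (t - 2)*(t^4 - 2*t^3 - 13*t^2 + 38*t - 24) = (t - 2)^2*(t^3 - 13*t + 12) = (t - 2)^2*(t - 1)*(t^2 + t - 12) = (t - 3)*(t - 2)^2*(t - 1)*(t + 4)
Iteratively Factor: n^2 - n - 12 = (n + 3)*(n - 4)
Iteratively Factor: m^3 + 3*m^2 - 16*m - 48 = (m + 4)*(m^2 - m - 12) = (m - 4)*(m + 4)*(m + 3)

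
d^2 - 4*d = d*(d - 4)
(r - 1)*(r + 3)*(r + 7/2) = r^3 + 11*r^2/2 + 4*r - 21/2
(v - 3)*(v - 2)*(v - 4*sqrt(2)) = v^3 - 4*sqrt(2)*v^2 - 5*v^2 + 6*v + 20*sqrt(2)*v - 24*sqrt(2)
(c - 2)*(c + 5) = c^2 + 3*c - 10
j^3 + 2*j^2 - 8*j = j*(j - 2)*(j + 4)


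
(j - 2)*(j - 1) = j^2 - 3*j + 2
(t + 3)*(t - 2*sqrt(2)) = t^2 - 2*sqrt(2)*t + 3*t - 6*sqrt(2)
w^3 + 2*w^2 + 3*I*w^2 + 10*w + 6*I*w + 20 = (w + 2)*(w - 2*I)*(w + 5*I)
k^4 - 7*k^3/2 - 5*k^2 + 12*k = k*(k - 4)*(k - 3/2)*(k + 2)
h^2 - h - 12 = (h - 4)*(h + 3)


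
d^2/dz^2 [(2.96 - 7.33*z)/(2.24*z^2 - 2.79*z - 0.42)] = ((4.48*z - 2.79)*(7.33*z - 2.96)*(8.96*z - 5.58) + (98.5152*z - 54.1622)*(-2.24*z^2 + 2.79*z + 0.42))/(-2.24*z^2 + 2.79*z + 0.42)^3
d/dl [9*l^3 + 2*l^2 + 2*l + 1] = 27*l^2 + 4*l + 2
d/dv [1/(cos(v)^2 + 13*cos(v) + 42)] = (2*cos(v) + 13)*sin(v)/(cos(v)^2 + 13*cos(v) + 42)^2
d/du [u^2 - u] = 2*u - 1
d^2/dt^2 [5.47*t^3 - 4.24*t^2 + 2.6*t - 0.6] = 32.82*t - 8.48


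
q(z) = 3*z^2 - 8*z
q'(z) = 6*z - 8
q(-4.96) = 113.48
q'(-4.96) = -37.76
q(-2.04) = 28.80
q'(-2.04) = -20.24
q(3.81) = 13.07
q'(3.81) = 14.86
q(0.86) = -4.66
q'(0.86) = -2.84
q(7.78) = 119.35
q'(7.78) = 38.68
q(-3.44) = 63.02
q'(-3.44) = -28.64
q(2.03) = -3.88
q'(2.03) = 4.18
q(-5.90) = 151.63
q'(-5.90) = -43.40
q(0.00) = 0.00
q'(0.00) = -8.00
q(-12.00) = 528.00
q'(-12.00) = -80.00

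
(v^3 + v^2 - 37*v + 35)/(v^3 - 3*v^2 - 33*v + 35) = (v^2 + 2*v - 35)/(v^2 - 2*v - 35)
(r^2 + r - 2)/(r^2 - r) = (r + 2)/r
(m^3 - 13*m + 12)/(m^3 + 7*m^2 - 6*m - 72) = (m - 1)/(m + 6)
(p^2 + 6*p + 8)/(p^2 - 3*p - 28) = (p + 2)/(p - 7)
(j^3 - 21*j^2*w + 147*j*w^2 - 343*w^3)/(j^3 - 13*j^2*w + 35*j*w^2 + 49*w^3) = (j - 7*w)/(j + w)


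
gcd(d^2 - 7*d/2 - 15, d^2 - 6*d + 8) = 1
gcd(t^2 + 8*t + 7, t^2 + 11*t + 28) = t + 7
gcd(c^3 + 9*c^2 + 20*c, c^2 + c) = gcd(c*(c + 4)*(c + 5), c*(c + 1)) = c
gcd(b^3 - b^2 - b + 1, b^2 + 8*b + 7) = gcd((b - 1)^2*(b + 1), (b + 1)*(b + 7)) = b + 1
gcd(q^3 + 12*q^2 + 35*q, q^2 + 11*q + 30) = q + 5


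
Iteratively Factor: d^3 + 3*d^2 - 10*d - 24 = (d + 4)*(d^2 - d - 6) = (d + 2)*(d + 4)*(d - 3)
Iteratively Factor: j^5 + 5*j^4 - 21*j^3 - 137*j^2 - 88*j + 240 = (j - 1)*(j^4 + 6*j^3 - 15*j^2 - 152*j - 240) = (j - 1)*(j + 4)*(j^3 + 2*j^2 - 23*j - 60) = (j - 1)*(j + 3)*(j + 4)*(j^2 - j - 20) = (j - 1)*(j + 3)*(j + 4)^2*(j - 5)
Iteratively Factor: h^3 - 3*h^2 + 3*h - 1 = (h - 1)*(h^2 - 2*h + 1) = (h - 1)^2*(h - 1)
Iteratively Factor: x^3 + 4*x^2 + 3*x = (x + 1)*(x^2 + 3*x) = x*(x + 1)*(x + 3)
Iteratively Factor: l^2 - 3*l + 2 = (l - 2)*(l - 1)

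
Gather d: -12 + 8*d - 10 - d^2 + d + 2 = -d^2 + 9*d - 20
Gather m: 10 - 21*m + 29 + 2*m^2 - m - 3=2*m^2 - 22*m + 36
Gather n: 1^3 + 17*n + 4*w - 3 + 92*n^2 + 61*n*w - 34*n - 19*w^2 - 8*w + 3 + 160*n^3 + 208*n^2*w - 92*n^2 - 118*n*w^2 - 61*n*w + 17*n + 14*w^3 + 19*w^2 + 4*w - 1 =160*n^3 + 208*n^2*w - 118*n*w^2 + 14*w^3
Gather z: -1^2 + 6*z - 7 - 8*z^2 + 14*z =-8*z^2 + 20*z - 8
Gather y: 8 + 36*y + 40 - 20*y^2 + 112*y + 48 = -20*y^2 + 148*y + 96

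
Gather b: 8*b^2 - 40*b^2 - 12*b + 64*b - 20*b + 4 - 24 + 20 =-32*b^2 + 32*b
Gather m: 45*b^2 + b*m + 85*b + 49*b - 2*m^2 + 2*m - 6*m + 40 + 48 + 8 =45*b^2 + 134*b - 2*m^2 + m*(b - 4) + 96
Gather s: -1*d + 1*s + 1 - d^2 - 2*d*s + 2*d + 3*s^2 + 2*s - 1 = -d^2 + d + 3*s^2 + s*(3 - 2*d)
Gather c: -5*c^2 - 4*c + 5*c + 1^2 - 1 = -5*c^2 + c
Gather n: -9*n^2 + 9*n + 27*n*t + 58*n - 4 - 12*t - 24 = -9*n^2 + n*(27*t + 67) - 12*t - 28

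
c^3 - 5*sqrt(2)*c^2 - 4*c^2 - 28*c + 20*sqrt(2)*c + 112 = (c - 4)*(c - 7*sqrt(2))*(c + 2*sqrt(2))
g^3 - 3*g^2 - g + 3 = (g - 3)*(g - 1)*(g + 1)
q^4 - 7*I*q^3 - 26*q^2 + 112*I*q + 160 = (q - 4)*(q + 4)*(q - 5*I)*(q - 2*I)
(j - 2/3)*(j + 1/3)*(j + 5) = j^3 + 14*j^2/3 - 17*j/9 - 10/9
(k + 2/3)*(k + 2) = k^2 + 8*k/3 + 4/3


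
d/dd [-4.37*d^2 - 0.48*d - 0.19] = -8.74*d - 0.48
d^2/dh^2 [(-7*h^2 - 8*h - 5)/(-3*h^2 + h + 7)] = 2*(93*h^3 + 576*h^2 + 459*h + 397)/(27*h^6 - 27*h^5 - 180*h^4 + 125*h^3 + 420*h^2 - 147*h - 343)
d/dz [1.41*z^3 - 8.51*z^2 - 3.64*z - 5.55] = 4.23*z^2 - 17.02*z - 3.64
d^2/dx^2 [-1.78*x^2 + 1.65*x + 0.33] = -3.56000000000000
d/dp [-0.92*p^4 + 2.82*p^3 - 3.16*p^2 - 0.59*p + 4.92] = -3.68*p^3 + 8.46*p^2 - 6.32*p - 0.59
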